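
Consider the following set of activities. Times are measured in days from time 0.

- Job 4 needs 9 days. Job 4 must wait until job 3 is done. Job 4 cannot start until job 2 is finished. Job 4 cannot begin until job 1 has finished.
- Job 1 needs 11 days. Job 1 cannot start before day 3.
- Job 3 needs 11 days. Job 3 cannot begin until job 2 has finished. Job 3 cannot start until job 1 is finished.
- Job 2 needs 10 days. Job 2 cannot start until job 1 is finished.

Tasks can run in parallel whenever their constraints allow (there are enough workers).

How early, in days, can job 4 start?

Job 1 waits on its own release at day 3, so it starts at day 3 and finishes at 3 + 11 = day 14.
After job 1 (finishes day 14), job 2 can start at day 14 and finishes at day 24.
Job 3 needs all of job 2 (finishes day 24); job 1 (finishes day 14). That puts its earliest start at day 24; it finishes at 24 + 11 = day 35.
Job 4 waits on job 3 (finishes day 35); job 2 (finishes day 24); job 1 (finishes day 14). The latest of these is day 35, which is the earliest job 4 can start.

35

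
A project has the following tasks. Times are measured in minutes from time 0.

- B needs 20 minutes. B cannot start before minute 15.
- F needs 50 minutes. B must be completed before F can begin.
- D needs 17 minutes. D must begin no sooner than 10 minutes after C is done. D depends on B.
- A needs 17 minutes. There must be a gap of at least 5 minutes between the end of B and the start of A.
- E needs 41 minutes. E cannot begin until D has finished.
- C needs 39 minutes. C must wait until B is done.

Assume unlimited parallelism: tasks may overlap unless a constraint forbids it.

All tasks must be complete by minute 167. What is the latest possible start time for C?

60

E must finish by minute 167; it takes 41 minutes, so it must start by 167 − 41 = minute 126.
Since E (must start by minute 126) depends on it, D must finish by minute 126. Backing off its 17-minute duration gives a latest start of minute 109.
Since D (must start by minute 109, minus 10-minute gap → minute 99) depends on it, C must finish by minute 99. Backing off its 39-minute duration gives a latest start of minute 60.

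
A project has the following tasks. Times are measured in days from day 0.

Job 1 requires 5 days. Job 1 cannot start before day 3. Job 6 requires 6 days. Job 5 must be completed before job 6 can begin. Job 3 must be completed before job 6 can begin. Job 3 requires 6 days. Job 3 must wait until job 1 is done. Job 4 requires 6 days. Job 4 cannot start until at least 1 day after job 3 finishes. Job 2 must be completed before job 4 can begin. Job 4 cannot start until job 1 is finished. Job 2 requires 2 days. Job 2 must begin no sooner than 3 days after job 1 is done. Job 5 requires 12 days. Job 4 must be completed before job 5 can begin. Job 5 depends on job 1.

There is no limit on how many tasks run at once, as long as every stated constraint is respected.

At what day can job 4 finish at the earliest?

Job 1 waits on its own release at day 3, so it starts at day 3 and finishes at 3 + 5 = day 8.
Job 3 waits on job 1 (finishes day 8), so it starts at day 8 and finishes at 8 + 6 = day 14.
Job 2 waits on job 1 (finishes day 8, plus 3-day gap → day 11), so it starts at day 11 and finishes at 11 + 2 = day 13.
Job 4 needs all of job 3 (finishes day 14, plus 1-day gap → day 15); job 2 (finishes day 13); job 1 (finishes day 8). That puts its earliest start at day 15; it finishes at 15 + 6 = day 21.

21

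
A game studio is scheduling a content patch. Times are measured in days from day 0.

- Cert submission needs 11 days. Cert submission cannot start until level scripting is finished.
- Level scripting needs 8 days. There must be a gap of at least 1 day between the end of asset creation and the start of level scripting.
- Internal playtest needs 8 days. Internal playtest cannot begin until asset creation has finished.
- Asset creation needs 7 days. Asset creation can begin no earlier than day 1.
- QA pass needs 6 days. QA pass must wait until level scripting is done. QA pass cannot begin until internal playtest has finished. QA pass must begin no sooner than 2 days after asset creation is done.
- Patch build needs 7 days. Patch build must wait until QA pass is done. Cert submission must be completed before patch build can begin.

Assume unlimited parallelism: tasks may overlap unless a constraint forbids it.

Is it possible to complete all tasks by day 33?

Asset creation waits on its own release at day 1, so it starts at day 1 and finishes at 1 + 7 = day 8.
Internal playtest cannot begin until asset creation (finishes day 8). It runs from day 8 to 8 + 8 = day 16.
Level scripting cannot begin until asset creation (finishes day 8, plus 1-day gap → day 9). It runs from day 9 to 9 + 8 = day 17.
Cert submission cannot begin until level scripting (finishes day 17). It runs from day 17 to 17 + 11 = day 28.
QA pass needs all of level scripting (finishes day 17); internal playtest (finishes day 16); asset creation (finishes day 8, plus 2-day gap → day 10). That puts its earliest start at day 17; it finishes at 17 + 6 = day 23.
For patch build: QA pass (finishes day 23); cert submission (finishes day 28). Taking the maximum gives a start of day 28, and it finishes at 28 + 7 = day 35.
The earliest everything can be done is day 35, which is after the deadline of 33, so it is not possible.

No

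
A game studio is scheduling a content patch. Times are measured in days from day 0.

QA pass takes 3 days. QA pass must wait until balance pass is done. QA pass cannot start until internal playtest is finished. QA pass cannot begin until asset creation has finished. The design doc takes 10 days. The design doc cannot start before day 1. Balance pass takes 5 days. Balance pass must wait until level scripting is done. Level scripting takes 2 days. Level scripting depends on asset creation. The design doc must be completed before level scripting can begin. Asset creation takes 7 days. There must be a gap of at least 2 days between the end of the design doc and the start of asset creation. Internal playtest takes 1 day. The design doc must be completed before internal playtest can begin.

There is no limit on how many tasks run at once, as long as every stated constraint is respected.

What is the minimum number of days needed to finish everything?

30

After its own release at day 1, the design doc can start at day 1 and finishes at day 11.
After the design doc (finishes day 11), internal playtest can start at day 11 and finishes at day 12.
Asset creation cannot begin until the design doc (finishes day 11, plus 2-day gap → day 13). It runs from day 13 to 13 + 7 = day 20.
Level scripting needs all of asset creation (finishes day 20); the design doc (finishes day 11). That puts its earliest start at day 20; it finishes at 20 + 2 = day 22.
Balance pass waits on level scripting (finishes day 22), so it starts at day 22 and finishes at 22 + 5 = day 27.
For QA pass: balance pass (finishes day 27); internal playtest (finishes day 12); asset creation (finishes day 20). Taking the maximum gives a start of day 27, and it finishes at 27 + 3 = day 30.
All tasks are finished once the last one completes. Finish times: The design doc at 11, Asset creation at 20, Level scripting at 22, Internal playtest at 12, Balance pass at 27, QA pass at 30. The latest is day 30.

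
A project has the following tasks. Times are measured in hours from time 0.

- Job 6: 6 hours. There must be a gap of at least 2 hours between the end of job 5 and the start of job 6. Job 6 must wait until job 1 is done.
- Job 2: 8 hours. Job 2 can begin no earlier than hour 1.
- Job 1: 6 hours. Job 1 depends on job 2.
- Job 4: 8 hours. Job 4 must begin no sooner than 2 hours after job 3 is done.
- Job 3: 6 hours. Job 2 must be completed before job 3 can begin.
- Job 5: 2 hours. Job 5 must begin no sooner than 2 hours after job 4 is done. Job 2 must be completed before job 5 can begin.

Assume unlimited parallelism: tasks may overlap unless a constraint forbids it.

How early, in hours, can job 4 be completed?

25

Job 2 waits on its own release at hour 1, so it starts at hour 1 and finishes at 1 + 8 = hour 9.
Job 3 cannot begin until job 2 (finishes hour 9). It runs from hour 9 to 9 + 6 = hour 15.
After job 3 (finishes hour 15, plus 2-hour gap → hour 17), job 4 can start at hour 17 and finishes at hour 25.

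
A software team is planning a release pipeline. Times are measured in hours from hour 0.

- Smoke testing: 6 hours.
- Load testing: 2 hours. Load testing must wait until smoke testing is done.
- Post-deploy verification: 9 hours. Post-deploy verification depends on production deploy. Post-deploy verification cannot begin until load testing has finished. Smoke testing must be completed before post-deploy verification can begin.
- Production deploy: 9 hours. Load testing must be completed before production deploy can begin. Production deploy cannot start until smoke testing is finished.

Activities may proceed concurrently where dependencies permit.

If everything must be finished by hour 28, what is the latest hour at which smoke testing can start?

Nothing follows post-deploy verification; the deadline of hour 28 is its only limit. It must start by 28 − 9 = hour 19.
Production deploy must finish before post-deploy verification (must start by hour 19). With a 9-hour duration, production deploy must start by 19 − 9 = hour 10.
Load testing must finish in time for production deploy (must start by hour 10); post-deploy verification (must start by hour 19). The tightest is hour 10, so load testing must start by 10 − 2 = hour 8.
Smoke testing must finish in time for load testing (must start by hour 8); production deploy (must start by hour 10); post-deploy verification (must start by hour 19). The tightest is hour 8, so smoke testing must start by 8 − 6 = hour 2.

2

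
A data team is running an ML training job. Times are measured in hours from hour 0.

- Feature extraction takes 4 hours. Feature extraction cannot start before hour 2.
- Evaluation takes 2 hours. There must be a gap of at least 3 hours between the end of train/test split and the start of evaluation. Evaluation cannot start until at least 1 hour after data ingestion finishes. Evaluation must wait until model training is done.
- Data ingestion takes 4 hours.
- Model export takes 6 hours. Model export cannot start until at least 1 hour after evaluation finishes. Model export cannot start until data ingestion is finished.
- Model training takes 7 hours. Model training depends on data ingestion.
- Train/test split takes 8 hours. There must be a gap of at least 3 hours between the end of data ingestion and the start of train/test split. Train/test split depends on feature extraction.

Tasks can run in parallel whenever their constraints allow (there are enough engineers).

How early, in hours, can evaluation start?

Feature extraction waits on its own release at hour 2, so it starts at hour 2 and finishes at 2 + 4 = hour 6.
Data ingestion can start immediately at hour 0; it finishes at hour 4.
Model training waits on data ingestion (finishes hour 4), so it starts at hour 4 and finishes at 4 + 7 = hour 11.
For train/test split: data ingestion (finishes hour 4, plus 3-hour gap → hour 7); feature extraction (finishes hour 6). Taking the maximum gives a start of hour 7, and it finishes at 7 + 8 = hour 15.
Evaluation waits on train/test split (finishes hour 15, plus 3-hour gap → hour 18); data ingestion (finishes hour 4, plus 1-hour gap → hour 5); model training (finishes hour 11). The latest of these is hour 18, which is the earliest evaluation can start.

18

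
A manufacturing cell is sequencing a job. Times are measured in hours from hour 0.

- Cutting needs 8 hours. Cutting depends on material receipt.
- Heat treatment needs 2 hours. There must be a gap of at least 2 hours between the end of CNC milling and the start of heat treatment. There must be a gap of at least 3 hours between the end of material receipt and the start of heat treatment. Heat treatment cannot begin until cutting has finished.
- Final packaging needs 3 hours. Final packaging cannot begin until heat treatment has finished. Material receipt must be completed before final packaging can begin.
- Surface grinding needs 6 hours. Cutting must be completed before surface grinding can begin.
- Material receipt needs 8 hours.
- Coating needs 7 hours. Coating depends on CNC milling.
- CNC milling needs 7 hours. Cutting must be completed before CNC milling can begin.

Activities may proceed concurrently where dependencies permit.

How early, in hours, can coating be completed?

Material receipt can start immediately at hour 0; it finishes at hour 8.
After material receipt (finishes hour 8), cutting can start at hour 8 and finishes at hour 16.
CNC milling waits on cutting (finishes hour 16), so it starts at hour 16 and finishes at 16 + 7 = hour 23.
Coating waits on CNC milling (finishes hour 23), so it starts at hour 23 and finishes at 23 + 7 = hour 30.

30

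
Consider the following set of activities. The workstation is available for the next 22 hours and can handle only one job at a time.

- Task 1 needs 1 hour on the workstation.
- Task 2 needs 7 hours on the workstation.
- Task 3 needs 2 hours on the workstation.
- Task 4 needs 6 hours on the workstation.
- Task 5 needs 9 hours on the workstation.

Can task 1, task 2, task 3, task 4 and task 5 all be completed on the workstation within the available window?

No

Running back to back, the jobs need 1 + 7 + 2 + 6 + 9 = 25 hours on the workstation.
Since 25 > 22, they cannot all fit.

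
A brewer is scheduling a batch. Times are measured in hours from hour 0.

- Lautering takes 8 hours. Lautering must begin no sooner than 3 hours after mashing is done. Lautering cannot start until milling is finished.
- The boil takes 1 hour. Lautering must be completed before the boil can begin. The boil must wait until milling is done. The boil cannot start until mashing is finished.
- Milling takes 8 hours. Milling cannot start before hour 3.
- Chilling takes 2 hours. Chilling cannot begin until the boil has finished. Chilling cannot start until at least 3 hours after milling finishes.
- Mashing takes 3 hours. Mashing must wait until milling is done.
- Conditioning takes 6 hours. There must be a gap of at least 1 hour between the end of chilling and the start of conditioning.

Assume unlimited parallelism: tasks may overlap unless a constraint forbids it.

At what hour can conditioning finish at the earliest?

Milling waits on its own release at hour 3, so it starts at hour 3 and finishes at 3 + 8 = hour 11.
Mashing cannot begin until milling (finishes hour 11). It runs from hour 11 to 11 + 3 = hour 14.
For lautering: mashing (finishes hour 14, plus 3-hour gap → hour 17); milling (finishes hour 11). Taking the maximum gives a start of hour 17, and it finishes at 17 + 8 = hour 25.
The boil cannot start until lautering (finishes hour 25); milling (finishes hour 11); mashing (finishes hour 14). The controlling bound is hour 25, so the boil finishes at 25 + 1 = hour 26.
For chilling: the boil (finishes hour 26); milling (finishes hour 11, plus 3-hour gap → hour 14). Taking the maximum gives a start of hour 26, and it finishes at 26 + 2 = hour 28.
Conditioning cannot begin until chilling (finishes hour 28, plus 1-hour gap → hour 29). It runs from hour 29 to 29 + 6 = hour 35.

35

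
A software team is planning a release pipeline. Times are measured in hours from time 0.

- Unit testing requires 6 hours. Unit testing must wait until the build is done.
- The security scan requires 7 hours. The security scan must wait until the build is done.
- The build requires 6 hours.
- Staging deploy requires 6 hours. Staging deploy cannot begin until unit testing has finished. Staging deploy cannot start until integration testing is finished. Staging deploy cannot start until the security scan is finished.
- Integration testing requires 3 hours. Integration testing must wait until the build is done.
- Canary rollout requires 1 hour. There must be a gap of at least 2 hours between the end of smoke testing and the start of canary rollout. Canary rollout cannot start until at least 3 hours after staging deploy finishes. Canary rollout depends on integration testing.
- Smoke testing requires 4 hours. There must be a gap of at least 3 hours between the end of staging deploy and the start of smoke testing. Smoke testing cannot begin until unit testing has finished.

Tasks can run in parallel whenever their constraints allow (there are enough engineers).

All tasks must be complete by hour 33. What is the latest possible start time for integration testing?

14

Canary rollout has no dependents, so it just needs to finish by hour 33. Starting by 33 − 1 = hour 32 achieves that.
Since canary rollout (must start by hour 32, minus 2-hour gap → hour 30) depends on it, smoke testing must finish by hour 30. Backing off its 4-hour duration gives a latest start of hour 26.
For staging deploy: smoke testing (must start by hour 26, minus 3-hour gap → hour 23); canary rollout (must start by hour 32, minus 3-hour gap → hour 29). The most restrictive is hour 23; with a 6-hour duration, staging deploy must start by hour 17.
For integration testing: staging deploy (must start by hour 17); canary rollout (must start by hour 32). The most restrictive is hour 17; with a 3-hour duration, integration testing must start by hour 14.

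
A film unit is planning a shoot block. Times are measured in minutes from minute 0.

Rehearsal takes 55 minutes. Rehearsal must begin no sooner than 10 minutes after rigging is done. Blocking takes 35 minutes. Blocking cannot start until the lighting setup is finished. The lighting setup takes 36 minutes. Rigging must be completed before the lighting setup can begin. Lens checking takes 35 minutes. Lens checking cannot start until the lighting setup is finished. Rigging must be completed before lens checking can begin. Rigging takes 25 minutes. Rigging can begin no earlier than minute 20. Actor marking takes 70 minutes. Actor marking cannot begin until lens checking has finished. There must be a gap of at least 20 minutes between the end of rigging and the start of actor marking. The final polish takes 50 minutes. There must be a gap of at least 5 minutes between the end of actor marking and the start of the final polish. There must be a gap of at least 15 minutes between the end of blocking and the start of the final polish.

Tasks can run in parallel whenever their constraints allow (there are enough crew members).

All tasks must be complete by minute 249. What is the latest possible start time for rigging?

The final polish must finish by minute 249; it takes 50 minutes, so it must start by 249 − 50 = minute 199.
Since the final polish (must start by minute 199, minus 5-minute gap → minute 194) depends on it, actor marking must finish by minute 194. Backing off its 70-minute duration gives a latest start of minute 124.
Lens checking must finish before actor marking (must start by minute 124). With a 35-minute duration, lens checking must start by 124 − 35 = minute 89.
Blocking must finish before the final polish (must start by minute 199, minus 15-minute gap → minute 184). With a 35-minute duration, blocking must start by 184 − 35 = minute 149.
For the lighting setup: lens checking (must start by minute 89); blocking (must start by minute 149). The most restrictive is minute 89; with a 36-minute duration, the lighting setup must start by minute 53.
Nothing follows rehearsal; the deadline of minute 249 is its only limit. It must start by 249 − 55 = minute 194.
For rigging: the lighting setup (must start by minute 53); lens checking (must start by minute 89); actor marking (must start by minute 124, minus 20-minute gap → minute 104); rehearsal (must start by minute 194, minus 10-minute gap → minute 184). The most restrictive is minute 53; with a 25-minute duration, rigging must start by minute 28.

28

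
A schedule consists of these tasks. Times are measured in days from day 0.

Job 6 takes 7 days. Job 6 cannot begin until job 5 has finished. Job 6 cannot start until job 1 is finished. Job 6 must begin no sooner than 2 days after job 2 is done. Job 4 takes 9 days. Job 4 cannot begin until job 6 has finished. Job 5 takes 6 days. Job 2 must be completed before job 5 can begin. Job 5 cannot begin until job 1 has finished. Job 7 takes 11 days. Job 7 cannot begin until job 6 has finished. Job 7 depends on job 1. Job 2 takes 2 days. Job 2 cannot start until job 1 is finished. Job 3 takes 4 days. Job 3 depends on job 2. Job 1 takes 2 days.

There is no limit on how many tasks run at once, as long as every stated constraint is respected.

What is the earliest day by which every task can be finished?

Job 1 can start immediately at day 0; it finishes at day 2.
After job 1 (finishes day 2), job 2 can start at day 2 and finishes at day 4.
Job 5 has to wait for job 2 (finishes day 4); job 1 (finishes day 2). The latest of these is day 4, so job 5 runs day 4 to 4 + 6 = day 10.
Job 6 has to wait for job 5 (finishes day 10); job 1 (finishes day 2); job 2 (finishes day 4, plus 2-day gap → day 6). The latest of these is day 10, so job 6 runs day 10 to 10 + 7 = day 17.
Job 7 needs all of job 6 (finishes day 17); job 1 (finishes day 2). That puts its earliest start at day 17; it finishes at 17 + 11 = day 28.
Job 4 cannot begin until job 6 (finishes day 17). It runs from day 17 to 17 + 9 = day 26.
Job 3 waits on job 2 (finishes day 4), so it starts at day 4 and finishes at 4 + 4 = day 8.
All tasks are finished once the last one completes. Finish times: Job 1 at 2, Job 2 at 4, Job 3 at 8, Job 4 at 26, Job 5 at 10, Job 6 at 17, Job 7 at 28. The latest is day 28.

28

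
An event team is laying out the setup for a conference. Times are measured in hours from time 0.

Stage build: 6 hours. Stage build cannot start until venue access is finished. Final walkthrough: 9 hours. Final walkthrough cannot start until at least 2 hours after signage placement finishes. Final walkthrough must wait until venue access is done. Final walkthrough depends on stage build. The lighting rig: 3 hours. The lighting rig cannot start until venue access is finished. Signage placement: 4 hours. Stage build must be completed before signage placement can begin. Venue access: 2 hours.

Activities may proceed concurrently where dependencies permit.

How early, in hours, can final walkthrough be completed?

23

Nothing blocks venue access, so it runs from hour 0 to hour 2.
After venue access (finishes hour 2), stage build can start at hour 2 and finishes at hour 8.
Signage placement cannot begin until stage build (finishes hour 8). It runs from hour 8 to 8 + 4 = hour 12.
Final walkthrough has to wait for signage placement (finishes hour 12, plus 2-hour gap → hour 14); venue access (finishes hour 2); stage build (finishes hour 8). The latest of these is hour 14, so final walkthrough runs hour 14 to 14 + 9 = hour 23.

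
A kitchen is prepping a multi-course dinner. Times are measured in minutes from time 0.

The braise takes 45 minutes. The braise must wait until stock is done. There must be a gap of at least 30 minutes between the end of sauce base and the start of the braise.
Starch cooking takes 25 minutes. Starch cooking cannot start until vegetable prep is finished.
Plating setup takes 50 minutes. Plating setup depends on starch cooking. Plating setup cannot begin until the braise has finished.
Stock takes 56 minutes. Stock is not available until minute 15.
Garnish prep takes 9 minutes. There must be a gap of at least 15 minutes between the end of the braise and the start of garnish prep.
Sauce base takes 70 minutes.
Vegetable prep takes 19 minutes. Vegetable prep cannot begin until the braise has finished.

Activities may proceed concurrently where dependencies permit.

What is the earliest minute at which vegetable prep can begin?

Sauce base has no prerequisites, so it starts at minute 0 and finishes at minute 70.
Stock waits on its own release at minute 15, so it starts at minute 15 and finishes at 15 + 56 = minute 71.
The braise cannot start until stock (finishes minute 71); sauce base (finishes minute 70, plus 30-minute gap → minute 100). The controlling bound is minute 100, so the braise finishes at 100 + 45 = minute 145.
Vegetable prep waits on the braise (finishes minute 145), so the earliest it can start is minute 145.

145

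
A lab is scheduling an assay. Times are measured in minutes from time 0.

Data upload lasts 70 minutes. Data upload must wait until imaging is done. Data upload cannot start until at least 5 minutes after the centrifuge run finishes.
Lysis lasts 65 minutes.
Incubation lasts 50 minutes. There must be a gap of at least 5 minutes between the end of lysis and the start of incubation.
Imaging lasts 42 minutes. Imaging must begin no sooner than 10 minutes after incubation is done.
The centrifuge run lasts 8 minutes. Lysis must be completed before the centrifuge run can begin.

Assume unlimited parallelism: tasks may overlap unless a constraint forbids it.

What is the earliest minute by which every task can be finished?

242

Lysis has no prerequisites, so it starts at minute 0 and finishes at minute 65.
The centrifuge run cannot begin until lysis (finishes minute 65). It runs from minute 65 to 65 + 8 = minute 73.
After lysis (finishes minute 65, plus 5-minute gap → minute 70), incubation can start at minute 70 and finishes at minute 120.
Imaging waits on incubation (finishes minute 120, plus 10-minute gap → minute 130), so it starts at minute 130 and finishes at 130 + 42 = minute 172.
Data upload cannot start until imaging (finishes minute 172); the centrifuge run (finishes minute 73, plus 5-minute gap → minute 78). The controlling bound is minute 172, so data upload finishes at 172 + 70 = minute 242.
All tasks are finished once the last one completes. Finish times: Lysis at 65, Incubation at 120, The centrifuge run at 73, Imaging at 172, Data upload at 242. The latest is minute 242.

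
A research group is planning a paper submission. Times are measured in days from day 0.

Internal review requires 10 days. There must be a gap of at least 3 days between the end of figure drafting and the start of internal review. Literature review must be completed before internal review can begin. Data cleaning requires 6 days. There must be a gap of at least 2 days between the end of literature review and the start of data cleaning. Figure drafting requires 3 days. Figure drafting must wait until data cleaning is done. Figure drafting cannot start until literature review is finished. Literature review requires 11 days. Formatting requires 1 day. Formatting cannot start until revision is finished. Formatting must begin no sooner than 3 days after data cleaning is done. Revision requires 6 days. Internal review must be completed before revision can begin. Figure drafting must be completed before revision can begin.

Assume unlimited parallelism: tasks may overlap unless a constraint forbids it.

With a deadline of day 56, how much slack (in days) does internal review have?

14

Nothing blocks literature review, so it runs from day 0 to day 11.
Data cleaning waits on literature review (finishes day 11, plus 2-day gap → day 13), so it starts at day 13 and finishes at 13 + 6 = day 19.
Figure drafting needs all of data cleaning (finishes day 19); literature review (finishes day 11). That puts its earliest start at day 19; it finishes at 19 + 3 = day 22.
Internal review cannot start until figure drafting (finishes day 22, plus 3-day gap → day 25); literature review (finishes day 11). The controlling bound is day 25, so internal review finishes at 25 + 10 = day 35.

Working backward from the deadline:
Formatting has no dependents, so it just needs to finish by day 56. Starting by 56 − 1 = day 55 achieves that.
Revision must finish before formatting (must start by day 55). With a 6-day duration, revision must start by 55 − 6 = day 49.
Internal review must finish before revision (must start by day 49). With a 10-day duration, internal review must start by 49 − 10 = day 39.
So internal review can start as early as day 25 and as late as day 39, giving 39 − 25 = 14 days of slack.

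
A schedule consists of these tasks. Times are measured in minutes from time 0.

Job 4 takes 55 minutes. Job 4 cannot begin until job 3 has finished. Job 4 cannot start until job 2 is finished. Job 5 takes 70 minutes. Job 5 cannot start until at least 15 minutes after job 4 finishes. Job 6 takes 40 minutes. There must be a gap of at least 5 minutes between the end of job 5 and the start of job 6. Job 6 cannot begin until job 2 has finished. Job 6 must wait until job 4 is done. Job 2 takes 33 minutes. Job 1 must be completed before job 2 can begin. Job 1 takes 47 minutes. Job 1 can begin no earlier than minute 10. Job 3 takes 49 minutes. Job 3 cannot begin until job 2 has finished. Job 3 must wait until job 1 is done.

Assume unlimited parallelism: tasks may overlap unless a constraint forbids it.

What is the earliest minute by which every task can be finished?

324

After its own release at minute 10, job 1 can start at minute 10 and finishes at minute 57.
Job 2 waits on job 1 (finishes minute 57), so it starts at minute 57 and finishes at 57 + 33 = minute 90.
Job 3 needs all of job 2 (finishes minute 90); job 1 (finishes minute 57). That puts its earliest start at minute 90; it finishes at 90 + 49 = minute 139.
For job 4: job 3 (finishes minute 139); job 2 (finishes minute 90). Taking the maximum gives a start of minute 139, and it finishes at 139 + 55 = minute 194.
Job 5 cannot begin until job 4 (finishes minute 194, plus 15-minute gap → minute 209). It runs from minute 209 to 209 + 70 = minute 279.
Job 6 needs all of job 5 (finishes minute 279, plus 5-minute gap → minute 284); job 2 (finishes minute 90); job 4 (finishes minute 194). That puts its earliest start at minute 284; it finishes at 284 + 40 = minute 324.
All tasks are finished once the last one completes. Finish times: Job 1 at 57, Job 2 at 90, Job 3 at 139, Job 4 at 194, Job 5 at 279, Job 6 at 324. The latest is minute 324.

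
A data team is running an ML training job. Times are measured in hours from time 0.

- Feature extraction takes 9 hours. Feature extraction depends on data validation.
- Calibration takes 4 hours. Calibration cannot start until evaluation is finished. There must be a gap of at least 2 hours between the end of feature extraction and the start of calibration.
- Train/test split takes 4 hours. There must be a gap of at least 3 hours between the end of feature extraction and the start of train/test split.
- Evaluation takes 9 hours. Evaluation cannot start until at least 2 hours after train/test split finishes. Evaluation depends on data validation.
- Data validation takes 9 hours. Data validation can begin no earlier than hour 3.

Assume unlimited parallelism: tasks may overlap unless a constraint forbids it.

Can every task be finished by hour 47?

Yes

Data validation cannot begin until its own release at hour 3. It runs from hour 3 to 3 + 9 = hour 12.
After data validation (finishes hour 12), feature extraction can start at hour 12 and finishes at hour 21.
Train/test split cannot begin until feature extraction (finishes hour 21, plus 3-hour gap → hour 24). It runs from hour 24 to 24 + 4 = hour 28.
Evaluation cannot start until train/test split (finishes hour 28, plus 2-hour gap → hour 30); data validation (finishes hour 12). The controlling bound is hour 30, so evaluation finishes at 30 + 9 = hour 39.
Calibration needs all of evaluation (finishes hour 39); feature extraction (finishes hour 21, plus 2-hour gap → hour 23). That puts its earliest start at hour 39; it finishes at 39 + 4 = hour 43.
Every task is finished by hour 43, which is no later than the deadline of 47, so the schedule is feasible.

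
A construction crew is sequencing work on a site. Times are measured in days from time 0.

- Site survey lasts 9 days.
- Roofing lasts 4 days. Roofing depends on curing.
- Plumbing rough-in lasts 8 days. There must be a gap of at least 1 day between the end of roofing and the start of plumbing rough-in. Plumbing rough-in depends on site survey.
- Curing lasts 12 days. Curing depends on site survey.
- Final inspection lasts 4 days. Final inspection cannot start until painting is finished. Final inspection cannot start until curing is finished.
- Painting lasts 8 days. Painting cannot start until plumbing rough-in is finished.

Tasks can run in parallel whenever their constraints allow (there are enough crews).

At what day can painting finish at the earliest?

42

Site survey has no prerequisites, so it starts at day 0 and finishes at day 9.
Curing cannot begin until site survey (finishes day 9). It runs from day 9 to 9 + 12 = day 21.
Roofing waits on curing (finishes day 21), so it starts at day 21 and finishes at 21 + 4 = day 25.
Plumbing rough-in has to wait for roofing (finishes day 25, plus 1-day gap → day 26); site survey (finishes day 9). The latest of these is day 26, so plumbing rough-in runs day 26 to 26 + 8 = day 34.
Painting waits on plumbing rough-in (finishes day 34), so it starts at day 34 and finishes at 34 + 8 = day 42.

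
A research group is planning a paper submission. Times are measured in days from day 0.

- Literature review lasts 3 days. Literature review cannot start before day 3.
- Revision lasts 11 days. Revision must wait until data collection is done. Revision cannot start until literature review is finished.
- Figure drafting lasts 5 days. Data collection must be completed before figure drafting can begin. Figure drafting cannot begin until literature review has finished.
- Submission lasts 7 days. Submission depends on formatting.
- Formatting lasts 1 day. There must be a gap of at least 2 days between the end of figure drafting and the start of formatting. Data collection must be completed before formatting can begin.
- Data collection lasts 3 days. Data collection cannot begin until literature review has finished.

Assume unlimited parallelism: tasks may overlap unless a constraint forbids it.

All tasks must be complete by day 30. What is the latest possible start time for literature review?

Submission has no dependents, so it just needs to finish by day 30. Starting by 30 − 7 = day 23 achieves that.
Formatting must finish before submission (must start by day 23). With a 1-day duration, formatting must start by 23 − 1 = day 22.
Since formatting (must start by day 22, minus 2-day gap → day 20) depends on it, figure drafting must finish by day 20. Backing off its 5-day duration gives a latest start of day 15.
Revision has no dependents, so it just needs to finish by day 30. Starting by 30 − 11 = day 19 achieves that.
For data collection: figure drafting (must start by day 15); revision (must start by day 19); formatting (must start by day 22). The most restrictive is day 15; with a 3-day duration, data collection must start by day 12.
For literature review: data collection (must start by day 12); figure drafting (must start by day 15); revision (must start by day 19). The most restrictive is day 12; with a 3-day duration, literature review must start by day 9.

9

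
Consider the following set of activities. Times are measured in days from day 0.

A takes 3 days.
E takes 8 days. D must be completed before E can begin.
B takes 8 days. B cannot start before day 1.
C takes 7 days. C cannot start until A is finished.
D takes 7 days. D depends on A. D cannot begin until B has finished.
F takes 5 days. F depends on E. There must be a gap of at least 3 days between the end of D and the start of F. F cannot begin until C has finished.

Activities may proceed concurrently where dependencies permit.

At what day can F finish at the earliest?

29

B cannot begin until its own release at day 1. It runs from day 1 to 1 + 8 = day 9.
A can start immediately at day 0; it finishes at day 3.
D needs all of A (finishes day 3); B (finishes day 9). That puts its earliest start at day 9; it finishes at 9 + 7 = day 16.
After D (finishes day 16), E can start at day 16 and finishes at day 24.
C waits on A (finishes day 3), so it starts at day 3 and finishes at 3 + 7 = day 10.
For F: E (finishes day 24); D (finishes day 16, plus 3-day gap → day 19); C (finishes day 10). Taking the maximum gives a start of day 24, and it finishes at 24 + 5 = day 29.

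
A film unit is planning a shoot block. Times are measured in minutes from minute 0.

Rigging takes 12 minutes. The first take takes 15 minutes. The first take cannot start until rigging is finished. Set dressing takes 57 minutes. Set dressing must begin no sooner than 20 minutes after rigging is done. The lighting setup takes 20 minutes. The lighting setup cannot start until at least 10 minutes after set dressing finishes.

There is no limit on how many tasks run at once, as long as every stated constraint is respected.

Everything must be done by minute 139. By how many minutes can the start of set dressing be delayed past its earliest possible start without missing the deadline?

20

Nothing blocks rigging, so it runs from minute 0 to minute 12.
Set dressing waits on rigging (finishes minute 12, plus 20-minute gap → minute 32), so it starts at minute 32 and finishes at 32 + 57 = minute 89.

Working backward from the deadline:
The lighting setup must finish by minute 139; it takes 20 minutes, so it must start by 139 − 20 = minute 119.
Set dressing has to be done before the lighting setup (must start by minute 119, minus 10-minute gap → minute 109). That means finishing by minute 109, i.e. starting by 109 − 57 = minute 52.
So set dressing can start as early as minute 32 and as late as minute 52, giving 52 − 32 = 20 minutes of slack.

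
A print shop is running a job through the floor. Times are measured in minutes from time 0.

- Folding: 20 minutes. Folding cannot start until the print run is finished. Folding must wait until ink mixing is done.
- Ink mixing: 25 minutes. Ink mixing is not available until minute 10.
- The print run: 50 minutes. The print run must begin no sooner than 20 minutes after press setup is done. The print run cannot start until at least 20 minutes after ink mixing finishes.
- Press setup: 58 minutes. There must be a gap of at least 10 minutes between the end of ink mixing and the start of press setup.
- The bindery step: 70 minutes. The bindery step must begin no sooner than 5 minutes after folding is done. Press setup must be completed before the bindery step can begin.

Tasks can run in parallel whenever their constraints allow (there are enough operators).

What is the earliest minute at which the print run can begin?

123

After its own release at minute 10, ink mixing can start at minute 10 and finishes at minute 35.
Press setup cannot begin until ink mixing (finishes minute 35, plus 10-minute gap → minute 45). It runs from minute 45 to 45 + 58 = minute 103.
The print run waits on press setup (finishes minute 103, plus 20-minute gap → minute 123); ink mixing (finishes minute 35, plus 20-minute gap → minute 55). The latest of these is minute 123, which is the earliest the print run can start.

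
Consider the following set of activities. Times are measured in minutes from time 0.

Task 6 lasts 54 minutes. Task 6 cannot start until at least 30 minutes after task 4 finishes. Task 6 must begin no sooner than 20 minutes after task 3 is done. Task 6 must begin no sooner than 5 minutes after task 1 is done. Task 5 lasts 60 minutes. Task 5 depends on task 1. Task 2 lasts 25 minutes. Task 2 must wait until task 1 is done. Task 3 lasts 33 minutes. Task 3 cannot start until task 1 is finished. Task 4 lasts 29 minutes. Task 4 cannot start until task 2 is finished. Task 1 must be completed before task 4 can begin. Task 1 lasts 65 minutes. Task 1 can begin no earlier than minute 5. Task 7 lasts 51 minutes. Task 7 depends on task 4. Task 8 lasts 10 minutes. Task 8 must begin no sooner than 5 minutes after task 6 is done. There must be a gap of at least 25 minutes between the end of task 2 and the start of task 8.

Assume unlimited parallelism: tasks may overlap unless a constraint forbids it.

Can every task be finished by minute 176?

Task 1 waits on its own release at minute 5, so it starts at minute 5 and finishes at 5 + 65 = minute 70.
Task 5 waits on task 1 (finishes minute 70), so it starts at minute 70 and finishes at 70 + 60 = minute 130.
After task 1 (finishes minute 70), task 3 can start at minute 70 and finishes at minute 103.
After task 1 (finishes minute 70), task 2 can start at minute 70 and finishes at minute 95.
For task 4: task 2 (finishes minute 95); task 1 (finishes minute 70). Taking the maximum gives a start of minute 95, and it finishes at 95 + 29 = minute 124.
Task 7 waits on task 4 (finishes minute 124), so it starts at minute 124 and finishes at 124 + 51 = minute 175.
Task 6 cannot start until task 4 (finishes minute 124, plus 30-minute gap → minute 154); task 3 (finishes minute 103, plus 20-minute gap → minute 123); task 1 (finishes minute 70, plus 5-minute gap → minute 75). The controlling bound is minute 154, so task 6 finishes at 154 + 54 = minute 208.
Task 8 cannot start until task 6 (finishes minute 208, plus 5-minute gap → minute 213); task 2 (finishes minute 95, plus 25-minute gap → minute 120). The controlling bound is minute 213, so task 8 finishes at 213 + 10 = minute 223.
The earliest everything can be done is minute 223, which is after the deadline of 176, so it is not possible.

No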